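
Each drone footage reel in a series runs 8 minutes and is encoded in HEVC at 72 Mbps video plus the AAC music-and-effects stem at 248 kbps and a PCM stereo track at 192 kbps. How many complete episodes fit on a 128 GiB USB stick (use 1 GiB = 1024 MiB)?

31

8 min = 480 s
Audio total: 248 + 192 = 440 kbps = 0.440 Mbps.
Total bitrate: 72.440 Mbps.
Per item: 72.440 Mbps × 480 s = 34,771 Mb = 4,346 MB.
Capacity: 128 GiB = 1,099,512 Mb; 31.62 items → 31 complete.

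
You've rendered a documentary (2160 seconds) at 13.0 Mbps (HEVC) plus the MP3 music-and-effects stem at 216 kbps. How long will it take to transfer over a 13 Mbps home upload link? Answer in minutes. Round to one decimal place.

Audio: 216 kbps = 0.216 Mbps.
Total bitrate: 13.216 Mbps.
File: 13.216 Mbps × 2160 s = 28546.6 Mb.
At 13 Mbps: 28546.6 / 13 = 2195.9 s ≈ 36.6 minutes.

36.6 minutes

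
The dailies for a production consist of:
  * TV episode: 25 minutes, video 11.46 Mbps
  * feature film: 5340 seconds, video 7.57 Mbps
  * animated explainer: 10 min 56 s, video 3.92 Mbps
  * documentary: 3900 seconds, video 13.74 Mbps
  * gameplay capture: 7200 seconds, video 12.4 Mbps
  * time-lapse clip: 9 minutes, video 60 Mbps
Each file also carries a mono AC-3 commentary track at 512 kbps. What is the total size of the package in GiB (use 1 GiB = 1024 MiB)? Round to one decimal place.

28.6 GiB

Audio: 512 kbps = 0.512 Mbps.
TV episode: 11.972 Mbps × 1500 s = 17958.0 Mb
feature film: 8.082 Mbps × 5340 s = 43157.9 Mb
animated explainer: 4.432 Mbps × 656 s = 2907.4 Mb
documentary: 14.252 Mbps × 3900 s = 55582.8 Mb
gameplay capture: 12.912 Mbps × 7200 s = 92966.4 Mb
time-lapse clip: 60.512 Mbps × 540 s = 32676.5 Mb
Total: 245249.0 Mb = 30656.1 MB.
= 28.55 GiB.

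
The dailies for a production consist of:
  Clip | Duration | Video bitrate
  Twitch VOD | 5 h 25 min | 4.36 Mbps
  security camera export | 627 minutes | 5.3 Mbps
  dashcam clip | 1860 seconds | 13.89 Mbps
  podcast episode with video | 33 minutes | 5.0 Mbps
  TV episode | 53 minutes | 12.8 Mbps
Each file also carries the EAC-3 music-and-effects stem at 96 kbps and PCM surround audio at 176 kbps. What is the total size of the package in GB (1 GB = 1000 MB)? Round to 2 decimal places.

47.29 GB

Audio total: 96 + 176 = 272 kbps = 0.272 Mbps.
Twitch VOD: 4.632 Mbps × 19500 s = 90324.0 Mb
security camera export: 5.572 Mbps × 37620 s = 209618.6 Mb
dashcam clip: 14.162 Mbps × 1860 s = 26341.3 Mb
podcast episode with video: 5.272 Mbps × 1980 s = 10438.6 Mb
TV episode: 13.072 Mbps × 3180 s = 41569.0 Mb
Total: 378291.5 Mb = 47286.4 MB.
= 47.29 GB.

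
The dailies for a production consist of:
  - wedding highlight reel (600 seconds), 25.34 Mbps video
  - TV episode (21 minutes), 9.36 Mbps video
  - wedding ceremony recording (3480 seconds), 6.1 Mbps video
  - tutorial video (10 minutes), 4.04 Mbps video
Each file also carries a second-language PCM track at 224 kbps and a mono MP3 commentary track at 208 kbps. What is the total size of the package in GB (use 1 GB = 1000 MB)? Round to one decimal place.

Audio total: 224 + 208 = 432 kbps = 0.432 Mbps.
wedding highlight reel: 25.772 Mbps × 600 s = 15463.2 Mb
TV episode: 9.792 Mbps × 1260 s = 12337.9 Mb
wedding ceremony recording: 6.532 Mbps × 3480 s = 22731.4 Mb
tutorial video: 4.472 Mbps × 600 s = 2683.2 Mb
Total: 53215.7 Mb = 6652.0 MB.
= 6.652 GB.

6.7 GB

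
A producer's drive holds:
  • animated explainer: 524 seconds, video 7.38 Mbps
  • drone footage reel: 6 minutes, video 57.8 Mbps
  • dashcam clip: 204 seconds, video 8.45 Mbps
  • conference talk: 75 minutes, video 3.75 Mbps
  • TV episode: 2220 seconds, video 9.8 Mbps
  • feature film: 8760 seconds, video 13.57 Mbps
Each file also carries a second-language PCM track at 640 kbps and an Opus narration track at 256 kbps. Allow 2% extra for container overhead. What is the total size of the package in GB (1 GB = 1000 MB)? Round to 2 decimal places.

25.34 GB

Audio total: 640 + 256 = 896 kbps = 0.896 Mbps.
animated explainer: 8.276 Mbps × 524 s × 1.02 = 4423.4 Mb
drone footage reel: 58.696 Mbps × 360 s × 1.02 = 21553.2 Mb
dashcam clip: 9.346 Mbps × 204 s × 1.02 = 1944.7 Mb
conference talk: 4.646 Mbps × 4500 s × 1.02 = 21325.1 Mb
TV episode: 10.696 Mbps × 2220 s × 1.02 = 24220.0 Mb
feature film: 14.466 Mbps × 8760 s × 1.02 = 129256.6 Mb
Total: 202723.0 Mb = 25340.4 MB.
= 25.34 GB.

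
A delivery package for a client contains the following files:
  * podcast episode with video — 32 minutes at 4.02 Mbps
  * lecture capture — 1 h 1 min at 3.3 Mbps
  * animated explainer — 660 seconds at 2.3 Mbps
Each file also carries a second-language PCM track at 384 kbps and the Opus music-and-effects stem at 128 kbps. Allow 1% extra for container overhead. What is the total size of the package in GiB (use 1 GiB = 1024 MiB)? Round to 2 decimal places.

2.88 GiB

Audio total: 384 + 128 = 512 kbps = 0.512 Mbps.
podcast episode with video: 4.532 Mbps × 1920 s × 1.01 = 8788.5 Mb
lecture capture: 3.812 Mbps × 3660 s × 1.01 = 14091.4 Mb
animated explainer: 2.812 Mbps × 660 s × 1.01 = 1874.5 Mb
Total: 24754.4 Mb = 3094.3 MB.
= 2.882 GiB.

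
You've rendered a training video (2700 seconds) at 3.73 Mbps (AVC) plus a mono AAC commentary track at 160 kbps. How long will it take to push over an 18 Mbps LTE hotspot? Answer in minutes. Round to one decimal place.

Audio: 160 kbps = 0.160 Mbps.
Total bitrate: 3.890 Mbps.
File: 3.890 Mbps × 2700 s = 10503.0 Mb.
At 18 Mbps: 10503.0 / 18 = 583.5 s ≈ 9.72 minutes.

9.7 minutes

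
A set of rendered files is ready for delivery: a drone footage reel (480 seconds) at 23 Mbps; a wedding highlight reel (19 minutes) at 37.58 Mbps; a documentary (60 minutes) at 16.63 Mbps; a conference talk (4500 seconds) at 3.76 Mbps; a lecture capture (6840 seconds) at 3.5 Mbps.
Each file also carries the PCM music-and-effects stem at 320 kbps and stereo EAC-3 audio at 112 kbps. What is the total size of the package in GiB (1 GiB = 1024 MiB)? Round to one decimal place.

Audio total: 320 + 112 = 432 kbps = 0.432 Mbps.
drone footage reel: 23.432 Mbps × 480 s = 11247.4 Mb
wedding highlight reel: 38.012 Mbps × 1140 s = 43333.7 Mb
documentary: 17.062 Mbps × 3600 s = 61423.2 Mb
conference talk: 4.192 Mbps × 4500 s = 18864.0 Mb
lecture capture: 3.932 Mbps × 6840 s = 26894.9 Mb
Total: 161763.1 Mb = 20220.4 MB.
= 18.83 GiB.

18.8 GiB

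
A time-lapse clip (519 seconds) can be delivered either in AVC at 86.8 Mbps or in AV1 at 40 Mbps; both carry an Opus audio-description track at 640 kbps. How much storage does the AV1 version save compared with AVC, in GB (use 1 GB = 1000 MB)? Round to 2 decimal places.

Audio: 640 kbps = 0.640 Mbps.
AVC: 87.440 Mbps × 519 s = 45381.4 Mb = 5.673 GB.
AV1: 40.640 Mbps × 519 s = 21092.2 Mb = 2.637 GB.
Saving: 5.673 − 2.637 = 3.036 GB.

3.04 GB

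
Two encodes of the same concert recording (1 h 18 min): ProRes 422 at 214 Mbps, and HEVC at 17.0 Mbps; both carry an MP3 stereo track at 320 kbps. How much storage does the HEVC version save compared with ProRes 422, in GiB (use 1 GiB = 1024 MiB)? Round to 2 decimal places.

1 h 18 min = 78 min = 4680 s
Audio: 320 kbps = 0.320 Mbps.
ProRes 422: 214.320 Mbps × 4680 s = 1003017.6 Mb = 116.767 GiB.
HEVC: 17.320 Mbps × 4680 s = 81057.6 Mb = 9.436 GiB.
Saving: 116.767 − 9.436 = 107.330 GiB.

107.33 GiB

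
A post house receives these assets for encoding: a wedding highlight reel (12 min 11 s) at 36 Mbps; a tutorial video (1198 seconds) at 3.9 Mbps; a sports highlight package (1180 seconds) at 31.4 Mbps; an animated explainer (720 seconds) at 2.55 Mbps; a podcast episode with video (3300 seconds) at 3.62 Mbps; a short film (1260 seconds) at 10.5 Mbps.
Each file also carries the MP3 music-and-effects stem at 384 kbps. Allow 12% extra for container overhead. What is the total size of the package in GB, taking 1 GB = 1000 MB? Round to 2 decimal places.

Audio: 384 kbps = 0.384 Mbps.
wedding highlight reel: 36.384 Mbps × 731 s × 1.12 = 29788.3 Mb
tutorial video: 4.284 Mbps × 1198 s × 1.12 = 5748.1 Mb
sports highlight package: 31.784 Mbps × 1180 s × 1.12 = 42005.7 Mb
animated explainer: 2.934 Mbps × 720 s × 1.12 = 2366.0 Mb
podcast episode with video: 4.004 Mbps × 3300 s × 1.12 = 14798.8 Mb
short film: 10.884 Mbps × 1260 s × 1.12 = 15359.5 Mb
Total: 110066.4 Mb = 13758.3 MB.
= 13.76 GB.

13.76 GB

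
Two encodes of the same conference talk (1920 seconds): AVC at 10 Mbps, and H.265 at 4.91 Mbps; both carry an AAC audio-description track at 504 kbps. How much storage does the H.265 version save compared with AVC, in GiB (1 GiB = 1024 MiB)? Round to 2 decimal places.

Audio: 504 kbps = 0.504 Mbps.
AVC: 10.504 Mbps × 1920 s = 20167.7 Mb = 2.348 GiB.
H.265: 5.414 Mbps × 1920 s = 10394.9 Mb = 1.210 GiB.
Saving: 2.348 − 1.210 = 1.138 GiB.

1.14 GiB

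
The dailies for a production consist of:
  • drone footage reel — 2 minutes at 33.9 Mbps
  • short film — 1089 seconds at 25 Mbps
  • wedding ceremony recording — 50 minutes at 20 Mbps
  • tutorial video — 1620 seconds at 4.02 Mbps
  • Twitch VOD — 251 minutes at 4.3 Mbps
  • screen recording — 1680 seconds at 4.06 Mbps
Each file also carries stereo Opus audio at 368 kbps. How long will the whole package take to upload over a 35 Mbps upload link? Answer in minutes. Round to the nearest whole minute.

85 minutes

Audio: 368 kbps = 0.368 Mbps.
drone footage reel: 34.268 Mbps × 120 s = 4112.2 Mb
short film: 25.368 Mbps × 1089 s = 27625.8 Mb
wedding ceremony recording: 20.368 Mbps × 3000 s = 61104.0 Mb
tutorial video: 4.388 Mbps × 1620 s = 7108.6 Mb
Twitch VOD: 4.668 Mbps × 15060 s = 70300.1 Mb
screen recording: 4.428 Mbps × 1680 s = 7439.0 Mb
Total: 177689.6 Mb = 22211.2 MB.
At 35 Mbps: 177689.6 / 35 = 5077 s ≈ 84.6 minutes.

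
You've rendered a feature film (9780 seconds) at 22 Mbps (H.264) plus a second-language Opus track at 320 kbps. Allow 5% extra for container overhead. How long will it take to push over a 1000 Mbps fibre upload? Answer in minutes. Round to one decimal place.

Audio: 320 kbps = 0.320 Mbps.
Total bitrate: 22.320 Mbps.
File: 22.320 Mbps × 9780 s = 218289.6 Mb.
With 5% container overhead: ×1.05. → 229204.1 Mb.
At 1000 Mbps: 229204.1 / 1000 = 229.2 s ≈ 3.82 minutes.

3.8 minutes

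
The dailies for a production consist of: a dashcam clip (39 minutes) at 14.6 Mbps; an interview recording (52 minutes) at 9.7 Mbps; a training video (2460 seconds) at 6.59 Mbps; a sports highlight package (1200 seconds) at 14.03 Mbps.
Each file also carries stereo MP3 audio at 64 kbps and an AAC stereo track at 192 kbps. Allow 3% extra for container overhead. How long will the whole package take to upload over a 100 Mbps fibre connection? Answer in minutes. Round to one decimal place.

Audio total: 64 + 192 = 256 kbps = 0.256 Mbps.
dashcam clip: 14.856 Mbps × 2340 s × 1.03 = 35805.9 Mb
interview recording: 9.956 Mbps × 3120 s × 1.03 = 31994.6 Mb
training video: 6.846 Mbps × 2460 s × 1.03 = 17346.4 Mb
sports highlight package: 14.286 Mbps × 1200 s × 1.03 = 17657.5 Mb
Total: 102804.4 Mb = 12850.6 MB.
At 100 Mbps: 102804.4 / 100 = 1028 s ≈ 17.1 minutes.

17.1 minutes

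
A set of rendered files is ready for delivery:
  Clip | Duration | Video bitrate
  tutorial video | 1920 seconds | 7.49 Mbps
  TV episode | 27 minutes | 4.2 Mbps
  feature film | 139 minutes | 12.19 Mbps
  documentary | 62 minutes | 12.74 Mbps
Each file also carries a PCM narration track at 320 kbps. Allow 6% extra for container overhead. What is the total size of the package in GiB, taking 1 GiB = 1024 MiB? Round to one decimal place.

Audio: 320 kbps = 0.320 Mbps.
tutorial video: 7.810 Mbps × 1920 s × 1.06 = 15894.9 Mb
TV episode: 4.520 Mbps × 1620 s × 1.06 = 7761.7 Mb
feature film: 12.510 Mbps × 8340 s × 1.06 = 110593.4 Mb
documentary: 13.060 Mbps × 3720 s × 1.06 = 51498.2 Mb
Total: 185748.3 Mb = 23218.5 MB.
= 21.62 GiB.

21.6 GiB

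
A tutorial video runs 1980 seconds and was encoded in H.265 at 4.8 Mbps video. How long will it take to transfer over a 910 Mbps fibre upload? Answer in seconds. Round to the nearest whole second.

File: 4.800 Mbps × 1980 s = 9504.0 Mb.
At 910 Mbps: 9504.0 / 910 = 10.4 s ≈ 10.4 seconds.

10 seconds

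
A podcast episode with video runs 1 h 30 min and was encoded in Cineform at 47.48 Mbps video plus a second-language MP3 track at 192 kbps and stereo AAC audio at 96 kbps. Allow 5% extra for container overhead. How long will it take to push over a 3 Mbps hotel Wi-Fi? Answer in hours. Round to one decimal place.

1 h 30 min = 90 min = 5400 s
Audio total: 192 + 96 = 288 kbps = 0.288 Mbps.
Total bitrate: 47.768 Mbps.
File: 47.768 Mbps × 5400 s = 257947.2 Mb.
With 5% container overhead: ×1.05. → 270844.6 Mb.
At 3 Mbps: 270844.6 / 3 = 90281.5 s ≈ 25.1 hours.

25.1 hours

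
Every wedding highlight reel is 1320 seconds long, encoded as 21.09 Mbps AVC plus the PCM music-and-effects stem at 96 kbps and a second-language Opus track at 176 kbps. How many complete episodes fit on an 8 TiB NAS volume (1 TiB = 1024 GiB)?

Audio total: 96 + 176 = 272 kbps = 0.272 Mbps.
Total bitrate: 21.362 Mbps.
Per item: 21.362 Mbps × 1320 s = 28,198 Mb = 3,525 MB.
Capacity: 8 TiB = 70,368,744 Mb; 2495.54 items → 2495 complete.

2495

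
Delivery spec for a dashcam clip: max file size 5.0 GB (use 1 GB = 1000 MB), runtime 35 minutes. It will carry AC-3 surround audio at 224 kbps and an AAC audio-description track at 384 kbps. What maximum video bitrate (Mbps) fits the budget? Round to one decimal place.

18.4 Mbps

Budget: 5.0 GB = 40000.0 Mb.
35 min = 2100 s
Total bitrate budget: 40000.0 Mb / 2100 s = 19.048 Mbps.
Audio total: 224 + 384 = 608 kbps = 0.608 Mbps.
Video: 19.048 − 0.608 = 18.440 Mbps.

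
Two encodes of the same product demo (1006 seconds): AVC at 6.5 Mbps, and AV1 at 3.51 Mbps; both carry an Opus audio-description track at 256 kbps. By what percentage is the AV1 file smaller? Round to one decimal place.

Audio: 256 kbps = 0.256 Mbps.
AVC: 6.756 Mbps × 1006 s = 6796.5 Mb = 0.791 GiB.
AV1: 3.766 Mbps × 1006 s = 3788.6 Mb = 0.441 GiB.
Reduction: (1 − 0.441/0.791) × 100 = 44.26%.

44.3%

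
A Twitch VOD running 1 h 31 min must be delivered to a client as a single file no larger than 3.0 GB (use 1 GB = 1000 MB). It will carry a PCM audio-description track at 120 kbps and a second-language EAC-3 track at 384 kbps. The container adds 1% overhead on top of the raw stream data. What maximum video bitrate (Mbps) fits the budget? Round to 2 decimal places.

3.85 Mbps

Budget: 3.0 GB = 24000.0 Mb.
Stream payload after overhead: 24000.0 / 1.01 = 23762.4 Mb.
1 h 31 min = 91 min = 5460 s
Total bitrate budget: 23762.4 Mb / 5460 s = 4.352 Mbps.
Audio total: 120 + 384 = 504 kbps = 0.504 Mbps.
Video: 4.352 − 0.504 = 3.848 Mbps.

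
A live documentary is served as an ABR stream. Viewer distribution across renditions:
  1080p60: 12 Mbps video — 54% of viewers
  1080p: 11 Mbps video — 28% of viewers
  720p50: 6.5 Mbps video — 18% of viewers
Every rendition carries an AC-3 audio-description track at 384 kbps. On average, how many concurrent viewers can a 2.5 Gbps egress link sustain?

Audio: 384 kbps = 0.384 Mbps.
Average per-viewer bitrate: 0.54×12.384 + 0.28×11.384 + 0.18×6.884 = 11.114 Mbps.
2.5 Gbps = 2,500 Mbps; 2,500 / 11.114 = 224.94 → 224.

224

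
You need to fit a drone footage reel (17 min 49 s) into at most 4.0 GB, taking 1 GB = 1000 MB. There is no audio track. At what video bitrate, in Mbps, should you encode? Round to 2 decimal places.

Budget: 4.0 GB = 32000.0 Mb.
17 min 49 s = 1069 s
Total bitrate budget: 32000.0 Mb / 1069 s = 29.935 Mbps.

29.93 Mbps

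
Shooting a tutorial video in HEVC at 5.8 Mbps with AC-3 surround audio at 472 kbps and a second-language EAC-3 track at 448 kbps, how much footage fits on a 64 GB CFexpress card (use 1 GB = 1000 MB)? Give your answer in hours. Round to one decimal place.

Audio total: 472 + 448 = 920 kbps = 0.920 Mbps.
Total bitrate: 5.8 + 0.920 = 6.720 Mbps.
Capacity: 64 GB = 512,000 Mb.
Recording time: 512,000 / 6.720 = 76,190 s ≈ 21.2 hours.

21.2 hours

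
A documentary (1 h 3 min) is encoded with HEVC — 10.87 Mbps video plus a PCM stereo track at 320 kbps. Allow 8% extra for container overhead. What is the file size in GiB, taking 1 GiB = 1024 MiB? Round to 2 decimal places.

5.32 GiB

1 h 3 min = 63 min = 3780 s
Audio: 320 kbps = 0.320 Mbps.
Total bitrate: 10.87 + 0.320 = 11.190 Mbps.
Stream data: 11.190 Mbps × 3780 s = 42298.2 Mb.
With 8% container overhead: ×1.08.
45,682 Mb = 5,710,257,000 bytes ÷ 1,073,741,824 = 5.318 GiB.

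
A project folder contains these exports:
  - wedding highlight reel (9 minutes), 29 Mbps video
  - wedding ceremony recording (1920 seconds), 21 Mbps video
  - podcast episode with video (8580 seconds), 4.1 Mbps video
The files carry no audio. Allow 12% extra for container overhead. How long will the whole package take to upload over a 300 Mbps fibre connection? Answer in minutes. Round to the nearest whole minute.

6 minutes

wedding highlight reel: 29.000 Mbps × 540 s × 1.12 = 17539.2 Mb
wedding ceremony recording: 21.000 Mbps × 1920 s × 1.12 = 45158.4 Mb
podcast episode with video: 4.100 Mbps × 8580 s × 1.12 = 39399.4 Mb
Total: 102097.0 Mb = 12762.1 MB.
At 300 Mbps: 102097.0 / 300 = 340 s ≈ 5.67 minutes.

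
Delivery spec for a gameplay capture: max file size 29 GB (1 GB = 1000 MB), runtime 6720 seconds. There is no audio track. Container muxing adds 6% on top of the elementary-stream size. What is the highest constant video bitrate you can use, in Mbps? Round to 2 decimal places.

Budget: 29 GB = 232000.0 Mb.
Stream payload after overhead: 232000.0 / 1.06 = 218867.9 Mb.
Total bitrate budget: 218867.9 Mb / 6720 s = 32.570 Mbps.

32.57 Mbps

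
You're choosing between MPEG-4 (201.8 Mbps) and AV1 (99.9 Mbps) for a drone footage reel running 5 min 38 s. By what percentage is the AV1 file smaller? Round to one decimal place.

5 min 38 s = 338 s
MPEG-4: 201.800 Mbps × 338 s = 68208.4 Mb = 7.941 GiB.
AV1: 99.900 Mbps × 338 s = 33766.2 Mb = 3.931 GiB.
Reduction: (1 − 3.931/7.941) × 100 = 50.50%.

50.5%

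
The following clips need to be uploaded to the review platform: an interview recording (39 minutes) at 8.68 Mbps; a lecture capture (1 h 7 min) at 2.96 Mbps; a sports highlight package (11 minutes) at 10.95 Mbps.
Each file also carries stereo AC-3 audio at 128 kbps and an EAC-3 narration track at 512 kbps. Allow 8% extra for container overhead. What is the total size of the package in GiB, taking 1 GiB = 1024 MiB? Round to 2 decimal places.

Audio total: 128 + 512 = 640 kbps = 0.640 Mbps.
interview recording: 9.320 Mbps × 2340 s × 1.08 = 23553.5 Mb
lecture capture: 3.600 Mbps × 4020 s × 1.08 = 15629.8 Mb
sports highlight package: 11.590 Mbps × 660 s × 1.08 = 8261.4 Mb
Total: 47444.6 Mb = 5930.6 MB.
= 5.523 GiB.

5.52 GiB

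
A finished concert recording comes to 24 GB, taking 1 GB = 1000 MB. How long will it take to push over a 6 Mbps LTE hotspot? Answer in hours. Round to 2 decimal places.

8.89 hours

File: 24 GB = 192000.0 Mb.
At 6 Mbps: 192000.0 / 6 = 32000.0 s ≈ 8.89 hours.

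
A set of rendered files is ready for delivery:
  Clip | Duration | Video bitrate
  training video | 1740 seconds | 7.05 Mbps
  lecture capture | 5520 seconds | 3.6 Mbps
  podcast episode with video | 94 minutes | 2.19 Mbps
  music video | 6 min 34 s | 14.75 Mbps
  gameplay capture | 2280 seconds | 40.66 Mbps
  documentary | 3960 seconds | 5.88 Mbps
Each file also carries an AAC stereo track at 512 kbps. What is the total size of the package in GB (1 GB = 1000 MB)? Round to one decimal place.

Audio: 512 kbps = 0.512 Mbps.
training video: 7.562 Mbps × 1740 s = 13157.9 Mb
lecture capture: 4.112 Mbps × 5520 s = 22698.2 Mb
podcast episode with video: 2.702 Mbps × 5640 s = 15239.3 Mb
music video: 15.262 Mbps × 394 s = 6013.2 Mb
gameplay capture: 41.172 Mbps × 2280 s = 93872.2 Mb
documentary: 6.392 Mbps × 3960 s = 25312.3 Mb
Total: 176293.1 Mb = 22036.6 MB.
= 22.04 GB.

22.0 GB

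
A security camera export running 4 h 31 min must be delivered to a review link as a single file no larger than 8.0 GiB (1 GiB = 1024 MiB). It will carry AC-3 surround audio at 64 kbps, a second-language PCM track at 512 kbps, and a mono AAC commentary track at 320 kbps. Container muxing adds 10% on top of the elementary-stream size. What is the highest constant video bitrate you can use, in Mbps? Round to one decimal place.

Budget: 8.0 GiB = 68719.5 Mb.
Stream payload after overhead: 68719.5 / 1.10 = 62472.3 Mb.
4 h 31 min = 271 min = 16260 s
Total bitrate budget: 62472.3 Mb / 16260 s = 3.842 Mbps.
Audio total: 64 + 512 + 320 = 896 kbps = 0.896 Mbps.
Video: 3.842 − 0.896 = 2.946 Mbps.

2.9 Mbps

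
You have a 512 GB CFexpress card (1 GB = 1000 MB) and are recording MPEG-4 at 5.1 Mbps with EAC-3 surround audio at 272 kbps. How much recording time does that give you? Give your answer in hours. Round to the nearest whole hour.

Audio: 272 kbps = 0.272 Mbps.
Total bitrate: 5.1 + 0.272 = 5.372 Mbps.
Capacity: 512 GB = 4,096,000 Mb.
Recording time: 4,096,000 / 5.372 = 762,472 s ≈ 212 hours.

212 hours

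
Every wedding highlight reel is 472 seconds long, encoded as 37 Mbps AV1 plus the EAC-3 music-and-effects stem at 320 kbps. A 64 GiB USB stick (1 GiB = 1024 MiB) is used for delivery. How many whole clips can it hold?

31

Audio: 320 kbps = 0.320 Mbps.
Total bitrate: 37.320 Mbps.
Per item: 37.320 Mbps × 472 s = 17,615 Mb = 2,202 MB.
Capacity: 64 GiB = 549,756 Mb; 31.21 items → 31 complete.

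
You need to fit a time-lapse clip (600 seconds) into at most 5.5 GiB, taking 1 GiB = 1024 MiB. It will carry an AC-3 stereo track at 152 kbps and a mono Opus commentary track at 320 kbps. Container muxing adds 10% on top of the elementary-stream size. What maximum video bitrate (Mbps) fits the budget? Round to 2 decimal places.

71.11 Mbps

Budget: 5.5 GiB = 47244.6 Mb.
Stream payload after overhead: 47244.6 / 1.10 = 42949.7 Mb.
Total bitrate budget: 42949.7 Mb / 600 s = 71.583 Mbps.
Audio total: 152 + 320 = 472 kbps = 0.472 Mbps.
Video: 71.583 − 0.472 = 71.111 Mbps.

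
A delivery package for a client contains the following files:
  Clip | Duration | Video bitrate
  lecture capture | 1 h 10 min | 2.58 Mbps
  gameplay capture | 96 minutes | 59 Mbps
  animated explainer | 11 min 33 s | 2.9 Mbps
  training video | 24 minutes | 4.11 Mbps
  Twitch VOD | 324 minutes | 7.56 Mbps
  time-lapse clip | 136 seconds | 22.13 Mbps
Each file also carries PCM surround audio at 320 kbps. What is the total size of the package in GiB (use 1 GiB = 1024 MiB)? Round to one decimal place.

Audio: 320 kbps = 0.320 Mbps.
lecture capture: 2.900 Mbps × 4200 s = 12180.0 Mb
gameplay capture: 59.320 Mbps × 5760 s = 341683.2 Mb
animated explainer: 3.220 Mbps × 693 s = 2231.5 Mb
training video: 4.430 Mbps × 1440 s = 6379.2 Mb
Twitch VOD: 7.880 Mbps × 19440 s = 153187.2 Mb
time-lapse clip: 22.450 Mbps × 136 s = 3053.2 Mb
Total: 518714.3 Mb = 64839.3 MB.
= 60.39 GiB.

60.4 GiB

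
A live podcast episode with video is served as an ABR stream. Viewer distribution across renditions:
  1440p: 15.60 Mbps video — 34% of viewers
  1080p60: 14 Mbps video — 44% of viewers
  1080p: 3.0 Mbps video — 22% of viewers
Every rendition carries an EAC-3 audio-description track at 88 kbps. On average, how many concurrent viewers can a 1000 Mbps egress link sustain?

81

Audio: 88 kbps = 0.088 Mbps.
Average per-viewer bitrate: 0.34×15.688 + 0.44×14.088 + 0.22×3.088 = 12.212 Mbps.
1000 Mbps = 1,000 Mbps; 1,000 / 12.212 = 81.89 → 81.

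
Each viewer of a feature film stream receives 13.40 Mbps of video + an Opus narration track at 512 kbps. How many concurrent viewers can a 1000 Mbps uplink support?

71

Audio: 512 kbps = 0.512 Mbps.
Per-viewer media rate: 13.912 Mbps.
1000 Mbps = 1,000 Mbps; 1,000 / 13.912 = 71.88 → 71 viewers.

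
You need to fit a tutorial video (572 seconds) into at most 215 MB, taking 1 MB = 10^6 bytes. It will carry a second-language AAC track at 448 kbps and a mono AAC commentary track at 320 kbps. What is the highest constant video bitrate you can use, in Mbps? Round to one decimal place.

Budget: 215 MB = 1720.0 Mb.
Total bitrate budget: 1720.0 Mb / 572 s = 3.007 Mbps.
Audio total: 448 + 320 = 768 kbps = 0.768 Mbps.
Video: 3.007 − 0.768 = 2.239 Mbps.

2.2 Mbps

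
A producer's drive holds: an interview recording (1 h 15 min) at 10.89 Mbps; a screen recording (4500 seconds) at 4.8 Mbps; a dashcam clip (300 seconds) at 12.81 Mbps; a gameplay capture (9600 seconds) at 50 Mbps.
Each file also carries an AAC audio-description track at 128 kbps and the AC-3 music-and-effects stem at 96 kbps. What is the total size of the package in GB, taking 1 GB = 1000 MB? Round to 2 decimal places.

Audio total: 128 + 96 = 224 kbps = 0.224 Mbps.
interview recording: 11.114 Mbps × 4500 s = 50013.0 Mb
screen recording: 5.024 Mbps × 4500 s = 22608.0 Mb
dashcam clip: 13.034 Mbps × 300 s = 3910.2 Mb
gameplay capture: 50.224 Mbps × 9600 s = 482150.4 Mb
Total: 558681.6 Mb = 69835.2 MB.
= 69.84 GB.

69.84 GB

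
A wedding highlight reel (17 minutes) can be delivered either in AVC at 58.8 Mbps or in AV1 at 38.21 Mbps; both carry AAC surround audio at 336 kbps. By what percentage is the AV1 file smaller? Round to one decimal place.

34.8%

17 min = 1020 s
Audio: 336 kbps = 0.336 Mbps.
AVC: 59.136 Mbps × 1020 s = 60318.7 Mb = 7.540 GB.
AV1: 38.546 Mbps × 1020 s = 39316.9 Mb = 4.915 GB.
Reduction: (1 − 4.915/7.540) × 100 = 34.82%.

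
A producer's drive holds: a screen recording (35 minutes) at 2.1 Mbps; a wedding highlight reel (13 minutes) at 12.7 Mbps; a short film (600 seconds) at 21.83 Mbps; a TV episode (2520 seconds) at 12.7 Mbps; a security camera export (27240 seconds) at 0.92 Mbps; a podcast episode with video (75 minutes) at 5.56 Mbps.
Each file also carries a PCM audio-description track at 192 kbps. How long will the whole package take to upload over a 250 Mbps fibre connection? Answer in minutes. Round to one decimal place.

Audio: 192 kbps = 0.192 Mbps.
screen recording: 2.292 Mbps × 2100 s = 4813.2 Mb
wedding highlight reel: 12.892 Mbps × 780 s = 10055.8 Mb
short film: 22.022 Mbps × 600 s = 13213.2 Mb
TV episode: 12.892 Mbps × 2520 s = 32487.8 Mb
security camera export: 1.112 Mbps × 27240 s = 30290.9 Mb
podcast episode with video: 5.752 Mbps × 4500 s = 25884.0 Mb
Total: 116744.9 Mb = 14593.1 MB.
At 250 Mbps: 116744.9 / 250 = 467 s ≈ 7.78 minutes.

7.8 minutes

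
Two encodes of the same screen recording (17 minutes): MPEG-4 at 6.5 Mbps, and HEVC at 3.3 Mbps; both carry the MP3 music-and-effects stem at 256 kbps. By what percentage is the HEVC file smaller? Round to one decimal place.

17 min = 1020 s
Audio: 256 kbps = 0.256 Mbps.
MPEG-4: 6.756 Mbps × 1020 s = 6891.1 Mb = 0.861 GB.
HEVC: 3.556 Mbps × 1020 s = 3627.1 Mb = 0.453 GB.
Reduction: (1 − 0.453/0.861) × 100 = 47.37%.

47.4%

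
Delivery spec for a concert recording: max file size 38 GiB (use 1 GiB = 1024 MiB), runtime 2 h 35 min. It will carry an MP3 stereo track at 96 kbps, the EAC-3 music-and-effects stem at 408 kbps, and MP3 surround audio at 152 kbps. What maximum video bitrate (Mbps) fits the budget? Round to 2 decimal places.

Budget: 38 GiB = 326417.5 Mb.
2 h 35 min = 155 min = 9300 s
Total bitrate budget: 326417.5 Mb / 9300 s = 35.099 Mbps.
Audio total: 96 + 408 + 152 = 656 kbps = 0.656 Mbps.
Video: 35.099 − 0.656 = 34.443 Mbps.

34.44 Mbps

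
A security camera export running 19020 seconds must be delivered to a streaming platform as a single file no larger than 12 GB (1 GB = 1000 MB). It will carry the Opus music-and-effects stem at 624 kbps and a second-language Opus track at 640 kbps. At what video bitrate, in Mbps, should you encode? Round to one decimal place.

3.8 Mbps

Budget: 12 GB = 96000.0 Mb.
Total bitrate budget: 96000.0 Mb / 19020 s = 5.047 Mbps.
Audio total: 624 + 640 = 1264 kbps = 1.264 Mbps.
Video: 5.047 − 1.264 = 3.783 Mbps.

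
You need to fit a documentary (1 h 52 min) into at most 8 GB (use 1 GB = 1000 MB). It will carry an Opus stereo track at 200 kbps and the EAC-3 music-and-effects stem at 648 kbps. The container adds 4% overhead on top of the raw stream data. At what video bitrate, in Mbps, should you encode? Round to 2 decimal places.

8.31 Mbps

Budget: 8 GB = 64000.0 Mb.
Stream payload after overhead: 64000.0 / 1.04 = 61538.5 Mb.
1 h 52 min = 112 min = 6720 s
Total bitrate budget: 61538.5 Mb / 6720 s = 9.158 Mbps.
Audio total: 200 + 648 = 848 kbps = 0.848 Mbps.
Video: 9.158 − 0.848 = 8.310 Mbps.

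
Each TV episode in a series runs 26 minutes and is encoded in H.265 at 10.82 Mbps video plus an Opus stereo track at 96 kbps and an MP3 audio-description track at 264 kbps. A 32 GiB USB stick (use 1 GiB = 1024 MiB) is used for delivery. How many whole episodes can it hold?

15

26 min = 1560 s
Audio total: 96 + 264 = 360 kbps = 0.360 Mbps.
Total bitrate: 11.180 Mbps.
Per item: 11.180 Mbps × 1560 s = 17,441 Mb = 2,180 MB.
Capacity: 32 GiB = 274,878 Mb; 15.76 items → 15 complete.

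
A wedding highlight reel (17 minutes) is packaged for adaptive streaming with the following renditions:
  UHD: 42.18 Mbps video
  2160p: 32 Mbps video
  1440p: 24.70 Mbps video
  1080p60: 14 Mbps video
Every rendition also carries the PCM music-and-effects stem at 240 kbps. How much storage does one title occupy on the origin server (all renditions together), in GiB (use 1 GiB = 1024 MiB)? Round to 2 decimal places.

17 min = 1020 s
Audio: 240 kbps = 0.240 Mbps.
Sum of rendition bitrates: (42.18+0.240) + (32+0.240) + (24.70+0.240) + (14+0.240) = 113.840 Mbps.
× 1020 s = 116,117 Mb = 14,515 MB = 13.52 GiB.

13.52 GiB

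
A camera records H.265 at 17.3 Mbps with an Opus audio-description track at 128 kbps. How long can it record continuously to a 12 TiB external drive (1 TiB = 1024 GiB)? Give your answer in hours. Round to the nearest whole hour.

Audio: 128 kbps = 0.128 Mbps.
Total bitrate: 17.3 + 0.128 = 17.428 Mbps.
Capacity: 12 TiB = 105,553,116 Mb.
Recording time: 105,553,116 / 17.428 = 6,056,525 s ≈ 1,682 hours.

1682 hours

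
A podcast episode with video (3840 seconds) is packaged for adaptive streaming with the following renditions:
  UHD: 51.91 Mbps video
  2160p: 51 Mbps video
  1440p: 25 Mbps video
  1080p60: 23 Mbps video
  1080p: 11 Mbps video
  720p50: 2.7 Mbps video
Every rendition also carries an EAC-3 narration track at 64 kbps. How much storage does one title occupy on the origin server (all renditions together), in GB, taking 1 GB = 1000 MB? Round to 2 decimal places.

Audio: 64 kbps = 0.064 Mbps.
Sum of rendition bitrates: (51.91+0.064) + (51+0.064) + (25+0.064) + (23+0.064) + (11+0.064) + (2.7+0.064) = 164.994 Mbps.
× 3840 s = 633,577 Mb = 79,197 MB = 79.20 GB.

79.20 GB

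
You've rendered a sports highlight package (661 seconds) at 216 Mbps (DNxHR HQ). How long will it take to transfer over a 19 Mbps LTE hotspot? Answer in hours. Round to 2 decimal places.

2.09 hours

File: 216.000 Mbps × 661 s = 142776.0 Mb.
At 19 Mbps: 142776.0 / 19 = 7514.5 s ≈ 2.09 hours.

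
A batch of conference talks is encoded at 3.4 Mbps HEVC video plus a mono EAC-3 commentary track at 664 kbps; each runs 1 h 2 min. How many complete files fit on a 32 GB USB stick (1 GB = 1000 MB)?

16

1 h 2 min = 62 min = 3720 s
Audio: 664 kbps = 0.664 Mbps.
Total bitrate: 4.064 Mbps.
Per item: 4.064 Mbps × 3720 s = 15,118 Mb = 1,890 MB.
Capacity: 32 GB = 256,000 Mb; 16.93 items → 16 complete.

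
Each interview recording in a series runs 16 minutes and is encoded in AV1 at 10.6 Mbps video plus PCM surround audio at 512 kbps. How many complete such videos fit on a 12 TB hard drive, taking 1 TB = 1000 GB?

16 min = 960 s
Audio: 512 kbps = 0.512 Mbps.
Total bitrate: 11.112 Mbps.
Per item: 11.112 Mbps × 960 s = 10,668 Mb = 1,333 MB.
Capacity: 12 TB = 96,000,000 Mb; 8999.28 items → 8999 complete.

8999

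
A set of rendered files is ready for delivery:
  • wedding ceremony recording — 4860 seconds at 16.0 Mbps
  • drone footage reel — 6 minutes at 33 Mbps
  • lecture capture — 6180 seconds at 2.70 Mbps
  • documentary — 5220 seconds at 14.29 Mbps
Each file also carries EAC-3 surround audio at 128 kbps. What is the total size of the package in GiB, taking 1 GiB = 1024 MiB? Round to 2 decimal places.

21.31 GiB

Audio: 128 kbps = 0.128 Mbps.
wedding ceremony recording: 16.128 Mbps × 4860 s = 78382.1 Mb
drone footage reel: 33.128 Mbps × 360 s = 11926.1 Mb
lecture capture: 2.828 Mbps × 6180 s = 17477.0 Mb
documentary: 14.418 Mbps × 5220 s = 75262.0 Mb
Total: 183047.2 Mb = 22880.9 MB.
= 21.31 GiB.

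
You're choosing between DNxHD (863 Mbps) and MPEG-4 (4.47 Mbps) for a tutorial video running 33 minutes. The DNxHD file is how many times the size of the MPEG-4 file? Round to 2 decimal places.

33 min = 1980 s
DNxHD: 863.000 Mbps × 1980 s = 1708740.0 Mb = 213.593 GB.
MPEG-4: 4.470 Mbps × 1980 s = 8850.6 Mb = 1.106 GB.
Ratio: 213.593 / 1.106 = 193.065.

193.06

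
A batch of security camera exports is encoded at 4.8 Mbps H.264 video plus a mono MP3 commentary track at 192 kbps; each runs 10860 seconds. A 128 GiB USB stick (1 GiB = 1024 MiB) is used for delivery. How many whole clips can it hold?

Audio: 192 kbps = 0.192 Mbps.
Total bitrate: 4.992 Mbps.
Per item: 4.992 Mbps × 10860 s = 54,213 Mb = 6,777 MB.
Capacity: 128 GiB = 1,099,512 Mb; 20.28 items → 20 complete.

20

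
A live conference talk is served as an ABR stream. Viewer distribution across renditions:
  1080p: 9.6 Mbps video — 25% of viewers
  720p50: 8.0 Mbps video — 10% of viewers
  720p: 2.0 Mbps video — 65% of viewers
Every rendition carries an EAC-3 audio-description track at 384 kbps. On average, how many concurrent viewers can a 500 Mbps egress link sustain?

102

Audio: 384 kbps = 0.384 Mbps.
Average per-viewer bitrate: 0.25×9.984 + 0.10×8.384 + 0.65×2.384 = 4.884 Mbps.
500 Mbps = 500.0 Mbps; 500.0 / 4.884 = 102.38 → 102.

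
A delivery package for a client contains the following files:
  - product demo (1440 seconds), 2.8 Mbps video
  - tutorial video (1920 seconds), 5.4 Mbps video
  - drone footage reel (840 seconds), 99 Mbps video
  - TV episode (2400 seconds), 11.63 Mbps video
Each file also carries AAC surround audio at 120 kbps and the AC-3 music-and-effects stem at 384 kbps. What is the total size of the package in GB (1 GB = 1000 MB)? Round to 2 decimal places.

Audio total: 120 + 384 = 504 kbps = 0.504 Mbps.
product demo: 3.304 Mbps × 1440 s = 4757.8 Mb
tutorial video: 5.904 Mbps × 1920 s = 11335.7 Mb
drone footage reel: 99.504 Mbps × 840 s = 83583.4 Mb
TV episode: 12.134 Mbps × 2400 s = 29121.6 Mb
Total: 128798.4 Mb = 16099.8 MB.
= 16.10 GB.

16.10 GB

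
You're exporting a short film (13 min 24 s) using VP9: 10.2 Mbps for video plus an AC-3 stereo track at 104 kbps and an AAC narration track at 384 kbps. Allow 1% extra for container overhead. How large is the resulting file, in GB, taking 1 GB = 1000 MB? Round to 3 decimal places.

1.085 GB

13 min 24 s = 804 s
Audio total: 104 + 384 = 488 kbps = 0.488 Mbps.
Total bitrate: 10.2 + 0.488 = 10.688 Mbps.
Stream data: 10.688 Mbps × 804 s = 8593.2 Mb.
With 1% container overhead: ×1.01.
8,679 Mb ÷ 8 = 1,085 MB → 1.085 GB.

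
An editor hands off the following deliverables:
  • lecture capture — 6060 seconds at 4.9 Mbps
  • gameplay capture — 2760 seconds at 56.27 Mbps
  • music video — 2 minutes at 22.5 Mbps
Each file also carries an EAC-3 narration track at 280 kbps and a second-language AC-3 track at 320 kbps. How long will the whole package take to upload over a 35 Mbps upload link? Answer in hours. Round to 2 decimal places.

Audio total: 280 + 320 = 600 kbps = 0.600 Mbps.
lecture capture: 5.500 Mbps × 6060 s = 33330.0 Mb
gameplay capture: 56.870 Mbps × 2760 s = 156961.2 Mb
music video: 23.100 Mbps × 120 s = 2772.0 Mb
Total: 193063.2 Mb = 24132.9 MB.
At 35 Mbps: 193063.2 / 35 = 5516 s ≈ 1.53 hours.

1.53 hours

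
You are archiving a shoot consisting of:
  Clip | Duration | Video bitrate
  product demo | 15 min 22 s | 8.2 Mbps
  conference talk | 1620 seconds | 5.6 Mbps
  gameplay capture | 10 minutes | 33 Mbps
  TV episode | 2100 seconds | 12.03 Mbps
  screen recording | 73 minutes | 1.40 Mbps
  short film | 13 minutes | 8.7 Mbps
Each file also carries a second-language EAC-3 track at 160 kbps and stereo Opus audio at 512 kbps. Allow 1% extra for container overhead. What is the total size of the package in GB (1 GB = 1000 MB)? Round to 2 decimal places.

Audio total: 160 + 512 = 672 kbps = 0.672 Mbps.
product demo: 8.872 Mbps × 922 s × 1.01 = 8261.8 Mb
conference talk: 6.272 Mbps × 1620 s × 1.01 = 10262.2 Mb
gameplay capture: 33.672 Mbps × 600 s × 1.01 = 20405.2 Mb
TV episode: 12.702 Mbps × 2100 s × 1.01 = 26940.9 Mb
screen recording: 2.072 Mbps × 4380 s × 1.01 = 9166.1 Mb
short film: 9.372 Mbps × 780 s × 1.01 = 7383.3 Mb
Total: 82419.6 Mb = 10302.4 MB.
= 10.30 GB.

10.30 GB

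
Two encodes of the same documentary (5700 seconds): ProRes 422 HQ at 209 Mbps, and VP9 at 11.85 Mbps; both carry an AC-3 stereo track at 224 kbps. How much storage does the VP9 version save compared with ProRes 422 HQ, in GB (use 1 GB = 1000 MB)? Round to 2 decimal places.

140.47 GB

Audio: 224 kbps = 0.224 Mbps.
ProRes 422 HQ: 209.224 Mbps × 5700 s = 1192576.8 Mb = 149.072 GB.
VP9: 12.074 Mbps × 5700 s = 68821.8 Mb = 8.603 GB.
Saving: 149.072 − 8.603 = 140.469 GB.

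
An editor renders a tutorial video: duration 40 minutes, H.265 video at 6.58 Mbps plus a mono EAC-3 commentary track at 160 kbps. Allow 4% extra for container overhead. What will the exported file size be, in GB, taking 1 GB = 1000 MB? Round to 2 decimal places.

2.10 GB

40 min = 2400 s
Audio: 160 kbps = 0.160 Mbps.
Total bitrate: 6.58 + 0.160 = 6.740 Mbps.
Stream data: 6.740 Mbps × 2400 s = 16176.0 Mb.
With 4% container overhead: ×1.04.
16,823 Mb ÷ 8 = 2,103 MB → 2.103 GB.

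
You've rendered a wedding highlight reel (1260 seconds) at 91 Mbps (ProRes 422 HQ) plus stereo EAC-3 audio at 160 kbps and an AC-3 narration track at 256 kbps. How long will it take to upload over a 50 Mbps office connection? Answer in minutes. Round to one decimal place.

38.4 minutes

Audio total: 160 + 256 = 416 kbps = 0.416 Mbps.
Total bitrate: 91.416 Mbps.
File: 91.416 Mbps × 1260 s = 115184.2 Mb.
At 50 Mbps: 115184.2 / 50 = 2303.7 s ≈ 38.4 minutes.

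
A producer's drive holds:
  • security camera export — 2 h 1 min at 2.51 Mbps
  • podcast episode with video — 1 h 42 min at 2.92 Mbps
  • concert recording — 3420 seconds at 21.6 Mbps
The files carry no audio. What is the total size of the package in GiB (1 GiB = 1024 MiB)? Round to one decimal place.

12.8 GiB

security camera export: 2.510 Mbps × 7260 s = 18222.6 Mb
podcast episode with video: 2.920 Mbps × 6120 s = 17870.4 Mb
concert recording: 21.600 Mbps × 3420 s = 73872.0 Mb
Total: 109965.0 Mb = 13745.6 MB.
= 12.80 GiB.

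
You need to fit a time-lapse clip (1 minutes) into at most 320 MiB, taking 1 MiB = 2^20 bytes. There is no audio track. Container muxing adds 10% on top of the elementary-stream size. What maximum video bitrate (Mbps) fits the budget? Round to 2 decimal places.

40.67 Mbps

Budget: 320 MiB = 2684.4 Mb.
Stream payload after overhead: 2684.4 / 1.10 = 2440.3 Mb.
Total bitrate budget: 2440.3 Mb / 60 s = 40.672 Mbps.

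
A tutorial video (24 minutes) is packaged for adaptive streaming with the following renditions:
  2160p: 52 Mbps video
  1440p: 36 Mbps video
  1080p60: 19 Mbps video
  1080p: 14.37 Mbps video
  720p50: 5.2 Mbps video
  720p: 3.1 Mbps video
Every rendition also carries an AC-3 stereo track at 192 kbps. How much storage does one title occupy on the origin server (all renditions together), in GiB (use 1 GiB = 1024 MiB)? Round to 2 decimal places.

24 min = 1440 s
Audio: 192 kbps = 0.192 Mbps.
Sum of rendition bitrates: (52+0.192) + (36+0.192) + (19+0.192) + (14.37+0.192) + (5.2+0.192) + (3.1+0.192) = 130.822 Mbps.
× 1440 s = 188,384 Mb = 23,548 MB = 21.93 GiB.

21.93 GiB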